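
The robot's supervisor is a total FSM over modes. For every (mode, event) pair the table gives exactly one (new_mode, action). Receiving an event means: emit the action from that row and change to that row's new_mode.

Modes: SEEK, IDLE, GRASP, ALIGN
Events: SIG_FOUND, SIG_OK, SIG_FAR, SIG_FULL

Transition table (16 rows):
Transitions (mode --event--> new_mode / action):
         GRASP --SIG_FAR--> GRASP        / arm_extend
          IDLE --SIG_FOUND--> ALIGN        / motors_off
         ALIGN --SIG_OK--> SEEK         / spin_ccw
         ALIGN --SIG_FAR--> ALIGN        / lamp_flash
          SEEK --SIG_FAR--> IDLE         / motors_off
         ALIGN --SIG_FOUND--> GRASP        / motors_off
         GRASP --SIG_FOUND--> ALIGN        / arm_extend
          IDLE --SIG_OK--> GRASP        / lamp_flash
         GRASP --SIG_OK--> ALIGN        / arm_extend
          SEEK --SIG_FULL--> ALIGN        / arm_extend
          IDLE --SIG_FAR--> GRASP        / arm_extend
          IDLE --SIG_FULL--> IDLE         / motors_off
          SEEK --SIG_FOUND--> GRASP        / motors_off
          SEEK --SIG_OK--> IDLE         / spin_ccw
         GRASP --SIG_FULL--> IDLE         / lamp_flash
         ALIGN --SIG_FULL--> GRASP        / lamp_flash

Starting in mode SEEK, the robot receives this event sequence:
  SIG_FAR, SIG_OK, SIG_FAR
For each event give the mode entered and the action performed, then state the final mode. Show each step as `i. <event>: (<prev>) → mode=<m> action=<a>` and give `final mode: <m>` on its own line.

final mode: GRASP

1. SIG_FAR: (SEEK) → mode=IDLE action=motors_off
2. SIG_OK: (IDLE) → mode=GRASP action=lamp_flash
3. SIG_FAR: (GRASP) → mode=GRASP action=arm_extend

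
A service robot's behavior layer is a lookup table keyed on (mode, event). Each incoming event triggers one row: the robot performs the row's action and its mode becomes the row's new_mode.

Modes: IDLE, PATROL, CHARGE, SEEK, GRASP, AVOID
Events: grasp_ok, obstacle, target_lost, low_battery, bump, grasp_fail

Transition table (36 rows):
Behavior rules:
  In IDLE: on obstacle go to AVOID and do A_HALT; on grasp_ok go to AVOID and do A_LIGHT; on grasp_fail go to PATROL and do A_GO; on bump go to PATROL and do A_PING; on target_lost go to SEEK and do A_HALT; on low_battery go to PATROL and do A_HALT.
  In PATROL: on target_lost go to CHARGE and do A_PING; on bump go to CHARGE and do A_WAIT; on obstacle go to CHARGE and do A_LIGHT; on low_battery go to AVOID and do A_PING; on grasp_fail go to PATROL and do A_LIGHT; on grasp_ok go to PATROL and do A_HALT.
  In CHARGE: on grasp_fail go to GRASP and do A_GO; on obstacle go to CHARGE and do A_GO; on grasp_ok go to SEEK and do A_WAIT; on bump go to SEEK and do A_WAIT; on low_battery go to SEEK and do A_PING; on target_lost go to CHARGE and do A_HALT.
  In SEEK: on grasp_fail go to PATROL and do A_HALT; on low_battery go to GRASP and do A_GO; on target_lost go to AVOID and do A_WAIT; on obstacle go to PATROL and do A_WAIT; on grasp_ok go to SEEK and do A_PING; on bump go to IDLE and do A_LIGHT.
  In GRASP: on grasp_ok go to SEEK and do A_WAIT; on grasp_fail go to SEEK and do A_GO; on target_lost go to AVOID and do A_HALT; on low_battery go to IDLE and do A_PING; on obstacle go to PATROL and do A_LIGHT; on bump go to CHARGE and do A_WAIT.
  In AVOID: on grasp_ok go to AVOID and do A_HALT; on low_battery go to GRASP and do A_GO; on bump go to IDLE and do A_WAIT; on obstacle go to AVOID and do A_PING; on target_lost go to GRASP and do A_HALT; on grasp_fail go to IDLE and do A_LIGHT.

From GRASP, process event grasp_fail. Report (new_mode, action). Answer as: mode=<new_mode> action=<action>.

mode=SEEK action=A_GO

current mode = GRASP; filter table to that mode:
  (GRASP, grasp_ok) → (SEEK, A_WAIT)
  (GRASP, grasp_fail) → (SEEK, A_GO)  ← event matches
  (GRASP, target_lost) → (AVOID, A_HALT)
  (GRASP, low_battery) → (IDLE, A_PING)
  (GRASP, obstacle) → (PATROL, A_LIGHT)
  (GRASP, bump) → (CHARGE, A_WAIT)
event = grasp_fail selects (SEEK, A_GO)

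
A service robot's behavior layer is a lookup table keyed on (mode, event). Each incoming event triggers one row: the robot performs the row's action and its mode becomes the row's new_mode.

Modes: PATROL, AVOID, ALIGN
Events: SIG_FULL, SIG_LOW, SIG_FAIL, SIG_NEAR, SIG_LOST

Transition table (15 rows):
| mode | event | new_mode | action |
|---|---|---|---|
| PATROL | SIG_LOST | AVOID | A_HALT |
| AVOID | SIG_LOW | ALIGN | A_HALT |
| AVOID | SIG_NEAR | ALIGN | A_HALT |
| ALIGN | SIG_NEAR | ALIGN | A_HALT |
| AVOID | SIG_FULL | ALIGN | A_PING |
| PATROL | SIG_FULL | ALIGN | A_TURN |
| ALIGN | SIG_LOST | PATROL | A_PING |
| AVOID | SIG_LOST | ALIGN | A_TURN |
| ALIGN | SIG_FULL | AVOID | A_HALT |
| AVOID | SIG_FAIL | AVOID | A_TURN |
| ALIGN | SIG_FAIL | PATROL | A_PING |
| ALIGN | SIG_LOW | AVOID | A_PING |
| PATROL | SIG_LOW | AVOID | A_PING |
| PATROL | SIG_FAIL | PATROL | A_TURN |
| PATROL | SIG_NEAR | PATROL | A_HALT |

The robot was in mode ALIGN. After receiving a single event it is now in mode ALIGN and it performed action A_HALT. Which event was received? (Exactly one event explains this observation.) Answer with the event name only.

SIG_NEAR

try SIG_FULL: (ALIGN, SIG_FULL) → (AVOID, A_HALT)
try SIG_LOW: (ALIGN, SIG_LOW) → (AVOID, A_PING)
try SIG_FAIL: (ALIGN, SIG_FAIL) → (PATROL, A_PING)
try SIG_NEAR: (ALIGN, SIG_NEAR) → (ALIGN, A_HALT)  ← matches
try SIG_LOST: (ALIGN, SIG_LOST) → (PATROL, A_PING)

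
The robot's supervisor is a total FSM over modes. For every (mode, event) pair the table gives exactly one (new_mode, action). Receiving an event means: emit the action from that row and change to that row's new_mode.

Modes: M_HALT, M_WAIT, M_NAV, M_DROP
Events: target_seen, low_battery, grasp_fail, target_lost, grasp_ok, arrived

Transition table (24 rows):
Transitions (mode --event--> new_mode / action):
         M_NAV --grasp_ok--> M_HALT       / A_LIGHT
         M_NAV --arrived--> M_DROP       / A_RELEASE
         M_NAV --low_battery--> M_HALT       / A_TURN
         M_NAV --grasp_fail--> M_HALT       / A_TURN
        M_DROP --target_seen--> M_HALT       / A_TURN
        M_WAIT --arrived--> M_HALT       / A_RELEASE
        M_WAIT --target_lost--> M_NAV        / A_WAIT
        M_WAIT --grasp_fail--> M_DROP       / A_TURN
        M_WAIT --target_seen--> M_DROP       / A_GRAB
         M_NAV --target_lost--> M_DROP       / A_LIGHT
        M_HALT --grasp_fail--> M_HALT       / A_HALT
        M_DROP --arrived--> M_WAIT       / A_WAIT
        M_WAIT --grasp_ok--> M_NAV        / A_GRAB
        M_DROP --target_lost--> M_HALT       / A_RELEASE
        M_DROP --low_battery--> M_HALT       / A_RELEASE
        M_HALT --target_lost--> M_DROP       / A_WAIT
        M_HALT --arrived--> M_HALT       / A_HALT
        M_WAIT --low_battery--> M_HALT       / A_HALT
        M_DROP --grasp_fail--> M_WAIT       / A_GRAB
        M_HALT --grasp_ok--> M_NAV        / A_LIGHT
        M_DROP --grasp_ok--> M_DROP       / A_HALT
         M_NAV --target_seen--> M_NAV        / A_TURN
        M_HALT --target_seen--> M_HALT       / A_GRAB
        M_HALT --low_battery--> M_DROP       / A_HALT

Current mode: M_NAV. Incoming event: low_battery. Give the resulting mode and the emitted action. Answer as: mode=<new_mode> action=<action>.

mode=M_HALT action=A_TURN

current mode = M_NAV; filter table to that mode:
  (M_NAV, grasp_ok) → (M_HALT, A_LIGHT)
  (M_NAV, arrived) → (M_DROP, A_RELEASE)
  (M_NAV, low_battery) → (M_HALT, A_TURN)  ← event matches
  (M_NAV, grasp_fail) → (M_HALT, A_TURN)
  (M_NAV, target_lost) → (M_DROP, A_LIGHT)
  (M_NAV, target_seen) → (M_NAV, A_TURN)
event = low_battery selects (M_HALT, A_TURN)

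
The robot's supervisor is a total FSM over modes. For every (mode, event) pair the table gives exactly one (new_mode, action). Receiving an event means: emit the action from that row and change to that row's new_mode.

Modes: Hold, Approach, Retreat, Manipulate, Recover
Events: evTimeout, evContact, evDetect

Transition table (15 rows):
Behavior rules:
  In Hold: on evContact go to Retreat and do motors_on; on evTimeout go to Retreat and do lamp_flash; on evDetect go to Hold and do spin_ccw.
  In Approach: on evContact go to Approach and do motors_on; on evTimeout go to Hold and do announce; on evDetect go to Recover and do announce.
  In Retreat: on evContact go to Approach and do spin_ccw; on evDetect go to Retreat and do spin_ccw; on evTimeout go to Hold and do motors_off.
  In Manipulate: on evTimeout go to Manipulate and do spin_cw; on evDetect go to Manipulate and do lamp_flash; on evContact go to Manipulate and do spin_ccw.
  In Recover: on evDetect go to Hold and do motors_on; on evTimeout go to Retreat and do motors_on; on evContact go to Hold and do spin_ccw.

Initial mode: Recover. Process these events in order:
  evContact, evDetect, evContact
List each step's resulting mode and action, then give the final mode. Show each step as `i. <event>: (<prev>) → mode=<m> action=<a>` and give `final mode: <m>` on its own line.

final mode: Retreat

1. evContact: (Recover) → mode=Hold action=spin_ccw
2. evDetect: (Hold) → mode=Hold action=spin_ccw
3. evContact: (Hold) → mode=Retreat action=motors_on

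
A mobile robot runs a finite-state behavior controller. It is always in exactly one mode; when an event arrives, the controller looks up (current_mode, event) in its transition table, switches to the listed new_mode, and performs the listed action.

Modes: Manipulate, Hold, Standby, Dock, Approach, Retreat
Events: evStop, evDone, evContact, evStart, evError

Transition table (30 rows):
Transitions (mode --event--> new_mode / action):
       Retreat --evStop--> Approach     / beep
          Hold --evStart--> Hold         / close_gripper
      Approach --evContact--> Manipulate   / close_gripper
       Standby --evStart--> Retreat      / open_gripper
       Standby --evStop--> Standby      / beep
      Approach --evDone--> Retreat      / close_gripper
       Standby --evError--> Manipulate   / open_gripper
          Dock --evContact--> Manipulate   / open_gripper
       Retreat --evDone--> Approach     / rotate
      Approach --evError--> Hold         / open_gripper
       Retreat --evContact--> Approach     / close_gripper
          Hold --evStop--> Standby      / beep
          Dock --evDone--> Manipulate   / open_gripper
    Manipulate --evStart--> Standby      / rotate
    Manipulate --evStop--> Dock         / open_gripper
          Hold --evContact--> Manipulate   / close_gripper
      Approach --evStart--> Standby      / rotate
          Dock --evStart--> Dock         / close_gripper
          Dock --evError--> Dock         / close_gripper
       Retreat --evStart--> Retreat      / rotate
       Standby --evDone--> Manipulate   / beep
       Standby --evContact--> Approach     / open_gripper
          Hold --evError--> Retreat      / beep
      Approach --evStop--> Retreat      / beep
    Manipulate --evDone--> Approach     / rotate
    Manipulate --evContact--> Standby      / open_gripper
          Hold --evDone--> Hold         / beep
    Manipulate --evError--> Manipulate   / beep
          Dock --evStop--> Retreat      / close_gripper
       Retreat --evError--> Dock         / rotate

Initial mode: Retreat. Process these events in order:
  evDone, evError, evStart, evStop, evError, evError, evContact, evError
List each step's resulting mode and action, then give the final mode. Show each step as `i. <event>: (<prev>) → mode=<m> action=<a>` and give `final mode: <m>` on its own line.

1. evDone: (Retreat) → mode=Approach action=rotate
2. evError: (Approach) → mode=Hold action=open_gripper
3. evStart: (Hold) → mode=Hold action=close_gripper
4. evStop: (Hold) → mode=Standby action=beep
5. evError: (Standby) → mode=Manipulate action=open_gripper
6. evError: (Manipulate) → mode=Manipulate action=beep
7. evContact: (Manipulate) → mode=Standby action=open_gripper
8. evError: (Standby) → mode=Manipulate action=open_gripper

final mode: Manipulate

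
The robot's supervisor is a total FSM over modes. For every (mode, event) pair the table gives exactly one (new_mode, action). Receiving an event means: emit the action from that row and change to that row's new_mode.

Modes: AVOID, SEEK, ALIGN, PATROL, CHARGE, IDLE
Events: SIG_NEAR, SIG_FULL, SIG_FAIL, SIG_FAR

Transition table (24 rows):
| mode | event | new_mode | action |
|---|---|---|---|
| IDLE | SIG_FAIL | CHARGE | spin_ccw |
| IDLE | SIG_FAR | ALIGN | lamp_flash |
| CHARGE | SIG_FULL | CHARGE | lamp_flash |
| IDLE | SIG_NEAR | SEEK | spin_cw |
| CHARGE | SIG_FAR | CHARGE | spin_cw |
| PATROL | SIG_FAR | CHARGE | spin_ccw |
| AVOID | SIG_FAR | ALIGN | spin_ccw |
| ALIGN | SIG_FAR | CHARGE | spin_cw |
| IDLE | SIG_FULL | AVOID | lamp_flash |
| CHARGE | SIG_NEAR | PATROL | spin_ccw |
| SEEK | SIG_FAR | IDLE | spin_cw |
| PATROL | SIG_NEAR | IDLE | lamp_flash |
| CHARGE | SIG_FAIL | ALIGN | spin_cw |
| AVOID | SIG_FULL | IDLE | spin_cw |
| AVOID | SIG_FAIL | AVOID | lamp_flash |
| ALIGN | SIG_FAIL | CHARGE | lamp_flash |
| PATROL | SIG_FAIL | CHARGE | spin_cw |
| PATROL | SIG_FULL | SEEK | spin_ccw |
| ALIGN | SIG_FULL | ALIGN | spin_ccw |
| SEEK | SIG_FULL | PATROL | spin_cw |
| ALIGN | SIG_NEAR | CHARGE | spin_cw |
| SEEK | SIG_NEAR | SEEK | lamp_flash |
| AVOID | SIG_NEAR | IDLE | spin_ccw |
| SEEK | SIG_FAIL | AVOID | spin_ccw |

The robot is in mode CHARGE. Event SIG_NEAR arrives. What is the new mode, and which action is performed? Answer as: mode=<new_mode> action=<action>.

current mode = CHARGE; filter table to that mode:
  (CHARGE, SIG_FULL) → (CHARGE, lamp_flash)
  (CHARGE, SIG_FAR) → (CHARGE, spin_cw)
  (CHARGE, SIG_NEAR) → (PATROL, spin_ccw)  ← event matches
  (CHARGE, SIG_FAIL) → (ALIGN, spin_cw)
event = SIG_NEAR selects (PATROL, spin_ccw)

mode=PATROL action=spin_ccw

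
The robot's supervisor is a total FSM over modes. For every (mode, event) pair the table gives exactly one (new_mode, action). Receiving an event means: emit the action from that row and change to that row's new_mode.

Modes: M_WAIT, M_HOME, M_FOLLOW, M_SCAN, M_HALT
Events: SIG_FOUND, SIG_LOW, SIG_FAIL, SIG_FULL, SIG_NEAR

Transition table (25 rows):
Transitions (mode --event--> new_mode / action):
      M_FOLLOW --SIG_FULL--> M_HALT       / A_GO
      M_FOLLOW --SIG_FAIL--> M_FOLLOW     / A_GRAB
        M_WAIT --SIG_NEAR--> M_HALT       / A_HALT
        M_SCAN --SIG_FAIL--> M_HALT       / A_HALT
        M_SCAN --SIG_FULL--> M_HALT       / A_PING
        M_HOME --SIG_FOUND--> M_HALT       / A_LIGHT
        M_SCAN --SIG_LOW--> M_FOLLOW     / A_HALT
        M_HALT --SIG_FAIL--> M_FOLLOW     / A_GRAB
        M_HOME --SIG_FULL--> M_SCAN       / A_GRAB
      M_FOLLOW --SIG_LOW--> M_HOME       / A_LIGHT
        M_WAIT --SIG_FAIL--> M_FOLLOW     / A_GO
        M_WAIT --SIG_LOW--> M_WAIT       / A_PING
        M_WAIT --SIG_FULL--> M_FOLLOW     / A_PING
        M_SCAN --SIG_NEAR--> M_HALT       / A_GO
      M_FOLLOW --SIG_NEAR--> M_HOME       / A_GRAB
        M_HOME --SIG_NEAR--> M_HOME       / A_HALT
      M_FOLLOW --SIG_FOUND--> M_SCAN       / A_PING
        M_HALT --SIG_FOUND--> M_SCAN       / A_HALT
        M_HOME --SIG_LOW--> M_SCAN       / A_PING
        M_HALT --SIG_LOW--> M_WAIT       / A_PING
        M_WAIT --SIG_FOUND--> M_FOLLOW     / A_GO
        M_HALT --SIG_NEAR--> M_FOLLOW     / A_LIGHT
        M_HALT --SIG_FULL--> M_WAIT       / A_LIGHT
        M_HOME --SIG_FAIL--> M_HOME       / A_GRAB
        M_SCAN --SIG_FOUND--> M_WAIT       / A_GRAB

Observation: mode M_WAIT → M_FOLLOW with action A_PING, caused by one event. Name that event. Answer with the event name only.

SIG_FULL

try SIG_FOUND: (M_WAIT, SIG_FOUND) → (M_FOLLOW, A_GO)
try SIG_LOW: (M_WAIT, SIG_LOW) → (M_WAIT, A_PING)
try SIG_FAIL: (M_WAIT, SIG_FAIL) → (M_FOLLOW, A_GO)
try SIG_FULL: (M_WAIT, SIG_FULL) → (M_FOLLOW, A_PING)  ← matches
try SIG_NEAR: (M_WAIT, SIG_NEAR) → (M_HALT, A_HALT)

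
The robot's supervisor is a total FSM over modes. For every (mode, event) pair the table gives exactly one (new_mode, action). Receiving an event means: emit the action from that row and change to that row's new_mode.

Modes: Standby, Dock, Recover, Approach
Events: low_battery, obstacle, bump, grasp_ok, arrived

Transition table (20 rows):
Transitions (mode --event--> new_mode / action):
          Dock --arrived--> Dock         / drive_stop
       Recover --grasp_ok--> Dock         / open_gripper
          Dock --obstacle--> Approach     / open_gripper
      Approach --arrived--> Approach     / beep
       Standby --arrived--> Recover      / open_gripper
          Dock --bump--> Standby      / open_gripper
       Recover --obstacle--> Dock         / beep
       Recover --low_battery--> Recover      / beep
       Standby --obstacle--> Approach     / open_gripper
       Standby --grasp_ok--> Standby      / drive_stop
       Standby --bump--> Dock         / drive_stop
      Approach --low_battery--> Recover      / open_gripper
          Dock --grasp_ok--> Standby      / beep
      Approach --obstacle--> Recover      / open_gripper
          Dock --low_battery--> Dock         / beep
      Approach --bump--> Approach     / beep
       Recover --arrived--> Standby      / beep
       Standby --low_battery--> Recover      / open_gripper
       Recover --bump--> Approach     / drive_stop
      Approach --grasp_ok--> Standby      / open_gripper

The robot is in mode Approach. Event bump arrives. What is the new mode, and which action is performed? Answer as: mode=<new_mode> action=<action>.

current mode = Approach; filter table to that mode:
  (Approach, arrived) → (Approach, beep)
  (Approach, low_battery) → (Recover, open_gripper)
  (Approach, obstacle) → (Recover, open_gripper)
  (Approach, bump) → (Approach, beep)  ← event matches
  (Approach, grasp_ok) → (Standby, open_gripper)
event = bump selects (Approach, beep)

mode=Approach action=beep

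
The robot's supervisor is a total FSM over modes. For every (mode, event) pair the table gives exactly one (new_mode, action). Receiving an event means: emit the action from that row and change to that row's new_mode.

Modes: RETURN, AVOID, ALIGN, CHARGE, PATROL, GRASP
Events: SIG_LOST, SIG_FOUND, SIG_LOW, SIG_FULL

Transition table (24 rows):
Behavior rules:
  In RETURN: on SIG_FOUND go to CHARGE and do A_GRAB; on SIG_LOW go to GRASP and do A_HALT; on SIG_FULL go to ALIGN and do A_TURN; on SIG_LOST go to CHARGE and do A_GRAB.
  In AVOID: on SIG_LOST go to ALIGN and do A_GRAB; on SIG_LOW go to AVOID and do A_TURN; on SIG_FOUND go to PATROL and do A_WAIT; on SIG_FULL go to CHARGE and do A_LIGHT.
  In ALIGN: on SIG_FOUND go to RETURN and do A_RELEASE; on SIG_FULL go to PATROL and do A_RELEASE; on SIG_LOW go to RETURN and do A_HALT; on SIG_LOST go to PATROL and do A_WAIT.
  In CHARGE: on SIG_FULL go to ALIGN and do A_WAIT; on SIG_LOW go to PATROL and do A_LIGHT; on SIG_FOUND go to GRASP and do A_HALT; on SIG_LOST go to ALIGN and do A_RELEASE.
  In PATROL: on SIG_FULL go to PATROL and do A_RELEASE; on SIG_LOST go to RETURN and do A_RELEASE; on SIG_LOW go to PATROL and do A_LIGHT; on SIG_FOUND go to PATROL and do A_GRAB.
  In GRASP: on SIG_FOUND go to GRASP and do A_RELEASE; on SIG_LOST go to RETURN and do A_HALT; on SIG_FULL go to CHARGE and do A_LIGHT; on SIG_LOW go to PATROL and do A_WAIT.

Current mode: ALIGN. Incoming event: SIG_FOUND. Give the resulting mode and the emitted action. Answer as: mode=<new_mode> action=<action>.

current mode = ALIGN; filter table to that mode:
  (ALIGN, SIG_FOUND) → (RETURN, A_RELEASE)  ← event matches
  (ALIGN, SIG_FULL) → (PATROL, A_RELEASE)
  (ALIGN, SIG_LOW) → (RETURN, A_HALT)
  (ALIGN, SIG_LOST) → (PATROL, A_WAIT)
event = SIG_FOUND selects (RETURN, A_RELEASE)

mode=RETURN action=A_RELEASE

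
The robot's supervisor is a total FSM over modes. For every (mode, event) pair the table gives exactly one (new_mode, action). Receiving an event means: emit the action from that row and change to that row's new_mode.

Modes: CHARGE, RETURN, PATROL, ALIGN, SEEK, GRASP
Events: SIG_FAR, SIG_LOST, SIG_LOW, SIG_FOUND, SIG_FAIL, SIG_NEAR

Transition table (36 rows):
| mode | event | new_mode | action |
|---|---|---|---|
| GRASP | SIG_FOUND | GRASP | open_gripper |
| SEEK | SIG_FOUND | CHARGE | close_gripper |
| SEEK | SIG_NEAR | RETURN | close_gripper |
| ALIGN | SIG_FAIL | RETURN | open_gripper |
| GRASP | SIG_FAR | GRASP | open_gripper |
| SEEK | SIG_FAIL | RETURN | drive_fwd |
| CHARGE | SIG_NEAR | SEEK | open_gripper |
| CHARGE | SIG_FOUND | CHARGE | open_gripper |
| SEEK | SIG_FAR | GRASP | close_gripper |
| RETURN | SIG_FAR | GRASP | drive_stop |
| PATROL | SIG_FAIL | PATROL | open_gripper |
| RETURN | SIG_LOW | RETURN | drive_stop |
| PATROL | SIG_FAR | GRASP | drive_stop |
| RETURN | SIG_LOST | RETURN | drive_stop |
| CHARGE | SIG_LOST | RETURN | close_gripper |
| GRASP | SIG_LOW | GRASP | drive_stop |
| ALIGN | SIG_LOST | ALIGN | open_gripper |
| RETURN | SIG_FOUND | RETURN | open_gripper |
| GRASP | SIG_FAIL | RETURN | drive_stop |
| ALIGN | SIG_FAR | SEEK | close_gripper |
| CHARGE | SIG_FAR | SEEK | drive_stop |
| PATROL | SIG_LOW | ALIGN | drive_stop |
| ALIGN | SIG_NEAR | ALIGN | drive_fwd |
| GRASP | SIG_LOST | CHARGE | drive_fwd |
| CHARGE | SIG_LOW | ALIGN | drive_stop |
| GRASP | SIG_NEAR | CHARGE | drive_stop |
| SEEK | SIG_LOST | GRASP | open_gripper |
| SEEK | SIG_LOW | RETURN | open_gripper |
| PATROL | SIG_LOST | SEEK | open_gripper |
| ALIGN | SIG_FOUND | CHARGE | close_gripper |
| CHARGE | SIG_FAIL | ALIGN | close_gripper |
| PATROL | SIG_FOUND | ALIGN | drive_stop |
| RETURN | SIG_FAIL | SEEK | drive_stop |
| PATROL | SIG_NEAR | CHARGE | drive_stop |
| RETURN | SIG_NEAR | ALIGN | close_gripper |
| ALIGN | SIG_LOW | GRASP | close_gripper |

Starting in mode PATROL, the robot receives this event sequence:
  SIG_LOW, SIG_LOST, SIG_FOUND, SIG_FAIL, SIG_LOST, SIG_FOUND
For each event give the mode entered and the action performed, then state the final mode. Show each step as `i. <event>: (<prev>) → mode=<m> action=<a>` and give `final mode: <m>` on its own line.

1. SIG_LOW: (PATROL) → mode=ALIGN action=drive_stop
2. SIG_LOST: (ALIGN) → mode=ALIGN action=open_gripper
3. SIG_FOUND: (ALIGN) → mode=CHARGE action=close_gripper
4. SIG_FAIL: (CHARGE) → mode=ALIGN action=close_gripper
5. SIG_LOST: (ALIGN) → mode=ALIGN action=open_gripper
6. SIG_FOUND: (ALIGN) → mode=CHARGE action=close_gripper

final mode: CHARGE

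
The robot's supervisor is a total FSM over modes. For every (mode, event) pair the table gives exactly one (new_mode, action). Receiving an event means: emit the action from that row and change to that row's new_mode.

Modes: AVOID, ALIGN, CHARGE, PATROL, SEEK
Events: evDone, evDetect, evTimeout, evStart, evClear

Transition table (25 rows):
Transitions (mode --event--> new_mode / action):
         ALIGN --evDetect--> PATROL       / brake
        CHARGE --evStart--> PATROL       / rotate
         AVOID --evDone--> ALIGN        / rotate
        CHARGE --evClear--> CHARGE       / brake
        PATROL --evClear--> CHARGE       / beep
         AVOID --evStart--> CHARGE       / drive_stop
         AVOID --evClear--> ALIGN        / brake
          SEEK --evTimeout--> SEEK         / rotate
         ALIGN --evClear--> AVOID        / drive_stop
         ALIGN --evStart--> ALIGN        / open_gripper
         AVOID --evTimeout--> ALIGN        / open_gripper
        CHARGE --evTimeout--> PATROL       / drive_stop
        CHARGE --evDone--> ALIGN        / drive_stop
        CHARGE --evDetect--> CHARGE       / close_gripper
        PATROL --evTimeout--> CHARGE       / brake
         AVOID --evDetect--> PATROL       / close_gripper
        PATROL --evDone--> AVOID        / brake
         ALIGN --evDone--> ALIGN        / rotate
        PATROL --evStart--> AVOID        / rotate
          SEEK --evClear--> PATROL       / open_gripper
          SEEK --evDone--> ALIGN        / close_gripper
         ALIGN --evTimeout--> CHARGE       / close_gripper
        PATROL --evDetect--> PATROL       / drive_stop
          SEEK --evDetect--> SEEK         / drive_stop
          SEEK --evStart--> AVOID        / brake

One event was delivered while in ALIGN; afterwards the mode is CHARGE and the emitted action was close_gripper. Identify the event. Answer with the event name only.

try evDone: (ALIGN, evDone) → (ALIGN, rotate)
try evDetect: (ALIGN, evDetect) → (PATROL, brake)
try evTimeout: (ALIGN, evTimeout) → (CHARGE, close_gripper)  ← matches
try evStart: (ALIGN, evStart) → (ALIGN, open_gripper)
try evClear: (ALIGN, evClear) → (AVOID, drive_stop)

evTimeout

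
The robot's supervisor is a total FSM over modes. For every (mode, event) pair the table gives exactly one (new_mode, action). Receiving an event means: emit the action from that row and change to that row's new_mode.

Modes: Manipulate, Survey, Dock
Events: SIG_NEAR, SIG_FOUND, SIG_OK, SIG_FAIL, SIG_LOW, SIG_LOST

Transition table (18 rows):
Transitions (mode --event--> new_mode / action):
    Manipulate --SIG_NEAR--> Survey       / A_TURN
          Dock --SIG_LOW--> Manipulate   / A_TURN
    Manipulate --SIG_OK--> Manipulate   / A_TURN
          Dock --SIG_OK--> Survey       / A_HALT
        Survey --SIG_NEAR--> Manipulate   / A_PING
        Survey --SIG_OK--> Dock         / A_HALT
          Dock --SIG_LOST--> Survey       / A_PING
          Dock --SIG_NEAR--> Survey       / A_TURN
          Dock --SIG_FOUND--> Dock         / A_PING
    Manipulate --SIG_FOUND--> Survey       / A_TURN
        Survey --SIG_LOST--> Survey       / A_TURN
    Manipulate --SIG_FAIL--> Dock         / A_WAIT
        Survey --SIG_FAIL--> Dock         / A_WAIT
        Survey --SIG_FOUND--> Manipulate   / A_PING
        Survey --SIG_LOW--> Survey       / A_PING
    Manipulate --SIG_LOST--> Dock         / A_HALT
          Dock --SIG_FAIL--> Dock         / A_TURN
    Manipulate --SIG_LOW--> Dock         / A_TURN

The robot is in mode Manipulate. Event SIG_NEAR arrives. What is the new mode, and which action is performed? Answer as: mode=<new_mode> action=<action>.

current mode = Manipulate; filter table to that mode:
  (Manipulate, SIG_NEAR) → (Survey, A_TURN)  ← event matches
  (Manipulate, SIG_OK) → (Manipulate, A_TURN)
  (Manipulate, SIG_FOUND) → (Survey, A_TURN)
  (Manipulate, SIG_FAIL) → (Dock, A_WAIT)
  (Manipulate, SIG_LOST) → (Dock, A_HALT)
  (Manipulate, SIG_LOW) → (Dock, A_TURN)
event = SIG_NEAR selects (Survey, A_TURN)

mode=Survey action=A_TURN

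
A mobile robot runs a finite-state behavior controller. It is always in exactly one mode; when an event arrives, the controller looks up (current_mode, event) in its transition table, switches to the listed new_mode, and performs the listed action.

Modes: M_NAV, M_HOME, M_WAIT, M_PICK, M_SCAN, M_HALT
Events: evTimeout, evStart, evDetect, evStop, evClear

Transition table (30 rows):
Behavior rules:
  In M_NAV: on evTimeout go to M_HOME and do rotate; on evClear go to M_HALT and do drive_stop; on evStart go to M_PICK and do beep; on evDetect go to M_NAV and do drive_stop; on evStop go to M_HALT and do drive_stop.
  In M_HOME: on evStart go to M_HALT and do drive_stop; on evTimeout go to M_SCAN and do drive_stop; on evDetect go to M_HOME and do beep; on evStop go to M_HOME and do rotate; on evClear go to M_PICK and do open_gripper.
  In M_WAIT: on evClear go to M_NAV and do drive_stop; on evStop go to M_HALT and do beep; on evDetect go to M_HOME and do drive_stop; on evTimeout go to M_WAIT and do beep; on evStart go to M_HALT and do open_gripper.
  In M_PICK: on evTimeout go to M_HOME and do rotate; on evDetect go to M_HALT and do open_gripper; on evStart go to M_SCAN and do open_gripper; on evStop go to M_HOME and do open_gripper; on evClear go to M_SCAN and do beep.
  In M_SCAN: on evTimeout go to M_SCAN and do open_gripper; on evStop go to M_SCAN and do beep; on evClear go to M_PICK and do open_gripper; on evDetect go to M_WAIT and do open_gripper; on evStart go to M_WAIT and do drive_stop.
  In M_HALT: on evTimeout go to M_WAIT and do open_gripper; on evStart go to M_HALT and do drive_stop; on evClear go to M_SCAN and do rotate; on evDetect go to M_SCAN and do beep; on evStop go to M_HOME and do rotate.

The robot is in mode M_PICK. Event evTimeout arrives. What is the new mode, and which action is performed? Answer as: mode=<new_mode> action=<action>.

mode=M_HOME action=rotate

current mode = M_PICK; filter table to that mode:
  (M_PICK, evTimeout) → (M_HOME, rotate)  ← event matches
  (M_PICK, evDetect) → (M_HALT, open_gripper)
  (M_PICK, evStart) → (M_SCAN, open_gripper)
  (M_PICK, evStop) → (M_HOME, open_gripper)
  (M_PICK, evClear) → (M_SCAN, beep)
event = evTimeout selects (M_HOME, rotate)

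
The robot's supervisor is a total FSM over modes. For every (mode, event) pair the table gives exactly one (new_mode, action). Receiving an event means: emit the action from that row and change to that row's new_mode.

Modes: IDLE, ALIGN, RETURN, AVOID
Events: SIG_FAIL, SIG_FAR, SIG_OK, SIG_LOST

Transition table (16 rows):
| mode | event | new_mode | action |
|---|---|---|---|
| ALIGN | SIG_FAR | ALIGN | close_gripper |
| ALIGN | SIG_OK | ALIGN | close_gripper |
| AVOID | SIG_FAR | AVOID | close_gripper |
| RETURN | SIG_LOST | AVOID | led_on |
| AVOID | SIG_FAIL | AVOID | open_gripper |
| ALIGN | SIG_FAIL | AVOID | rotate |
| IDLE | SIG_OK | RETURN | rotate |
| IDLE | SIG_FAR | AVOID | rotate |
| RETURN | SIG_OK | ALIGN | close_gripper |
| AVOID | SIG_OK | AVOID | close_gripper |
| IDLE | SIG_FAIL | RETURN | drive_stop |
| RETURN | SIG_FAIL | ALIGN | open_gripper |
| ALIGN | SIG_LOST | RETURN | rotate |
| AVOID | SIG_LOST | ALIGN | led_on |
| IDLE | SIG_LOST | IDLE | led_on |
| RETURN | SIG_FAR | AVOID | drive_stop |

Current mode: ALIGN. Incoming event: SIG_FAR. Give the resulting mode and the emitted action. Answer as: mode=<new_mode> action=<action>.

current mode = ALIGN; filter table to that mode:
  (ALIGN, SIG_FAR) → (ALIGN, close_gripper)  ← event matches
  (ALIGN, SIG_OK) → (ALIGN, close_gripper)
  (ALIGN, SIG_FAIL) → (AVOID, rotate)
  (ALIGN, SIG_LOST) → (RETURN, rotate)
event = SIG_FAR selects (ALIGN, close_gripper)

mode=ALIGN action=close_gripper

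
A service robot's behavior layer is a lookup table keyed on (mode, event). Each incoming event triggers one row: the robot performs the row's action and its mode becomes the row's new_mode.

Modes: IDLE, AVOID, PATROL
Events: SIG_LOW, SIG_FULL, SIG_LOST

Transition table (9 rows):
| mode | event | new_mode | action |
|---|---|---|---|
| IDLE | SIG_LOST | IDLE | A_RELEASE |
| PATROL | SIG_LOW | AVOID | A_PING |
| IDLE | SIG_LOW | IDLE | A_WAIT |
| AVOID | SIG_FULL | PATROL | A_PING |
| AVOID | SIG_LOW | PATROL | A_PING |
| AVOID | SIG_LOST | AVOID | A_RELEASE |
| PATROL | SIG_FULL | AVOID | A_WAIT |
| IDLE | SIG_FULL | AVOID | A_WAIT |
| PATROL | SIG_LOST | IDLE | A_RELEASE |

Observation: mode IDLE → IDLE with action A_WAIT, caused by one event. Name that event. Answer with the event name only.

SIG_LOW

try SIG_LOW: (IDLE, SIG_LOW) → (IDLE, A_WAIT)  ← matches
try SIG_FULL: (IDLE, SIG_FULL) → (AVOID, A_WAIT)
try SIG_LOST: (IDLE, SIG_LOST) → (IDLE, A_RELEASE)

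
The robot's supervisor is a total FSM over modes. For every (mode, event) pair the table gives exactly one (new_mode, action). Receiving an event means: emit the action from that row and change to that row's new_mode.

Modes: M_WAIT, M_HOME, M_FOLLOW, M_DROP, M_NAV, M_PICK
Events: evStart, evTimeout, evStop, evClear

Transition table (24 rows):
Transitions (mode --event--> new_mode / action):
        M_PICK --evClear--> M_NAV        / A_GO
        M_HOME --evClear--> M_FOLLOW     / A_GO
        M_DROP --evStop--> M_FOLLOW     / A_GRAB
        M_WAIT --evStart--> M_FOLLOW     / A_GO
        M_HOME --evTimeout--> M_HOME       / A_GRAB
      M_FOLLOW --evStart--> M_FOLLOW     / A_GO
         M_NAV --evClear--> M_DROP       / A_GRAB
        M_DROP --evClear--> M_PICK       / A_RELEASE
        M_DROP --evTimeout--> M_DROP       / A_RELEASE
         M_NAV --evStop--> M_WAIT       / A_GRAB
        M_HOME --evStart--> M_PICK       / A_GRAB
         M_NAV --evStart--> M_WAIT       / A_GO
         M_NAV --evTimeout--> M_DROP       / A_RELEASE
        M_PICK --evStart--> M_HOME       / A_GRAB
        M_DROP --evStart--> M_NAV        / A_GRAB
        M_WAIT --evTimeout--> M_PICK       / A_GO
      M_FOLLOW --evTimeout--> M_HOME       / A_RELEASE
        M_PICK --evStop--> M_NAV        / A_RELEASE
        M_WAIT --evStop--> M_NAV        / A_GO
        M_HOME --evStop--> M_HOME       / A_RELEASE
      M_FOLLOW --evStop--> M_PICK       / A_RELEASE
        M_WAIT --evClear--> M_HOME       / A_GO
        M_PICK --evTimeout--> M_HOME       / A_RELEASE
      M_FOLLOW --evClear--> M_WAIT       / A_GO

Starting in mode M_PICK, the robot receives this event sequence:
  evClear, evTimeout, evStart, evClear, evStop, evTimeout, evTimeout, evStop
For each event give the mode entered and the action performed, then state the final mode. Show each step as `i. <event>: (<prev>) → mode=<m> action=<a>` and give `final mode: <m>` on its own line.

final mode: M_HOME

1. evClear: (M_PICK) → mode=M_NAV action=A_GO
2. evTimeout: (M_NAV) → mode=M_DROP action=A_RELEASE
3. evStart: (M_DROP) → mode=M_NAV action=A_GRAB
4. evClear: (M_NAV) → mode=M_DROP action=A_GRAB
5. evStop: (M_DROP) → mode=M_FOLLOW action=A_GRAB
6. evTimeout: (M_FOLLOW) → mode=M_HOME action=A_RELEASE
7. evTimeout: (M_HOME) → mode=M_HOME action=A_GRAB
8. evStop: (M_HOME) → mode=M_HOME action=A_RELEASE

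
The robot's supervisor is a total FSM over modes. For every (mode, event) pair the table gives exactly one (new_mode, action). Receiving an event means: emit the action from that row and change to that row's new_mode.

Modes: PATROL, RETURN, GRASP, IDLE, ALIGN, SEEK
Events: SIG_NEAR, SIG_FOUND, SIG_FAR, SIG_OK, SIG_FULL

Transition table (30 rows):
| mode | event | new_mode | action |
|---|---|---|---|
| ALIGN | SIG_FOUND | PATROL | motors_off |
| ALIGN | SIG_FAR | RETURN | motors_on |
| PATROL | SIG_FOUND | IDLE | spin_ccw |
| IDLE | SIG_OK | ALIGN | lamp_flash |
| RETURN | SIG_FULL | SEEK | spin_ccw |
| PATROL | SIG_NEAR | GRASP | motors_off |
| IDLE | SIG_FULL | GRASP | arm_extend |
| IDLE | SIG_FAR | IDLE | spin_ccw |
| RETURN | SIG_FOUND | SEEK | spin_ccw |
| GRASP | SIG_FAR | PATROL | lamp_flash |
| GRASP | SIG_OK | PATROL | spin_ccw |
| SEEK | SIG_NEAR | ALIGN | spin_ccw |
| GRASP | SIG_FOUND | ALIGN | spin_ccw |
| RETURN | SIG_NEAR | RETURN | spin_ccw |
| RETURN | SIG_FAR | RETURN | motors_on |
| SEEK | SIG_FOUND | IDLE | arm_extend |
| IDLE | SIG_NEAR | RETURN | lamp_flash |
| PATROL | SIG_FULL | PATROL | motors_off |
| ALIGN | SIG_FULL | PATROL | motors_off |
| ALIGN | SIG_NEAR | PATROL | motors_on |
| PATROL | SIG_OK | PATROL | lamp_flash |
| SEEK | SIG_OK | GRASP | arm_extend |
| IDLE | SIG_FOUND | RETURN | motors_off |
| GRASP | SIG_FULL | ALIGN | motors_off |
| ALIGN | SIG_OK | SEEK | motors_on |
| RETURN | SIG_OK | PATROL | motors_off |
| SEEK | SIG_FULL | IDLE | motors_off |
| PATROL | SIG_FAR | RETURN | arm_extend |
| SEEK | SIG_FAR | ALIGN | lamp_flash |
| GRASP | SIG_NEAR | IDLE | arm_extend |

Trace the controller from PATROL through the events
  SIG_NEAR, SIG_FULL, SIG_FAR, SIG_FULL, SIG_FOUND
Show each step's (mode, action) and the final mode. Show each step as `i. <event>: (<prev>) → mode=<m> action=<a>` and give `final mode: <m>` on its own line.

final mode: IDLE

1. SIG_NEAR: (PATROL) → mode=GRASP action=motors_off
2. SIG_FULL: (GRASP) → mode=ALIGN action=motors_off
3. SIG_FAR: (ALIGN) → mode=RETURN action=motors_on
4. SIG_FULL: (RETURN) → mode=SEEK action=spin_ccw
5. SIG_FOUND: (SEEK) → mode=IDLE action=arm_extend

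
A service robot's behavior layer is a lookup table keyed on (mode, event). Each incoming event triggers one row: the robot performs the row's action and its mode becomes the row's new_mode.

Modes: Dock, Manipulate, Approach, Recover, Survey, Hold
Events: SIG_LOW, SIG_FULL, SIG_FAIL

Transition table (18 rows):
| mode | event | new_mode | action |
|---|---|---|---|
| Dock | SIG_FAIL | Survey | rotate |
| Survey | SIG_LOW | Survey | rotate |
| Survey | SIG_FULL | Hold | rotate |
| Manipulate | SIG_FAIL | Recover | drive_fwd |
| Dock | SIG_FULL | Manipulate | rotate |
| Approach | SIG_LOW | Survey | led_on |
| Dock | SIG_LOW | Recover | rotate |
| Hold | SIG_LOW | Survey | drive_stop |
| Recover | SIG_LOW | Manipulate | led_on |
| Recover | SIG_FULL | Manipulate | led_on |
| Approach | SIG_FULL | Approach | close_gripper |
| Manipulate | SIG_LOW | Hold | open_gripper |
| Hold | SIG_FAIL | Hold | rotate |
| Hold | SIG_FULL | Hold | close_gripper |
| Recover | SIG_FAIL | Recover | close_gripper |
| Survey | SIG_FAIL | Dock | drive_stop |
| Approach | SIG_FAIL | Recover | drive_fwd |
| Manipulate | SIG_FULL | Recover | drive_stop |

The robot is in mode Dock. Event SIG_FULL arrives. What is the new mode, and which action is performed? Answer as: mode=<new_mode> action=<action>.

mode=Manipulate action=rotate

current mode = Dock; filter table to that mode:
  (Dock, SIG_FAIL) → (Survey, rotate)
  (Dock, SIG_FULL) → (Manipulate, rotate)  ← event matches
  (Dock, SIG_LOW) → (Recover, rotate)
event = SIG_FULL selects (Manipulate, rotate)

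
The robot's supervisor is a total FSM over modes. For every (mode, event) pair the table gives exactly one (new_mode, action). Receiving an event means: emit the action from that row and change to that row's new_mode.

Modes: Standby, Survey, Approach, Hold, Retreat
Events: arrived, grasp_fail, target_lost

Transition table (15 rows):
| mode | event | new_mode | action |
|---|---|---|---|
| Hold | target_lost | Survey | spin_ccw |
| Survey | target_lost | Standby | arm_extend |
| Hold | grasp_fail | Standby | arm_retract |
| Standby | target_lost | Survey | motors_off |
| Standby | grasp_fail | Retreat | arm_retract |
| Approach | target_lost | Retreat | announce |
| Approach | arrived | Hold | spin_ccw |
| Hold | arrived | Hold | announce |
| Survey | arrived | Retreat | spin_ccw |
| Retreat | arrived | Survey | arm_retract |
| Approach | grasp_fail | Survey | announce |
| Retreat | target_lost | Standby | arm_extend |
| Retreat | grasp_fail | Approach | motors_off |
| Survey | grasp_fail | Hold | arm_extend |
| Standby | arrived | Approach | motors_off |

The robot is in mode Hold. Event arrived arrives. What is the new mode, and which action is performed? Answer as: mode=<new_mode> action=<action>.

current mode = Hold; filter table to that mode:
  (Hold, target_lost) → (Survey, spin_ccw)
  (Hold, grasp_fail) → (Standby, arm_retract)
  (Hold, arrived) → (Hold, announce)  ← event matches
event = arrived selects (Hold, announce)

mode=Hold action=announce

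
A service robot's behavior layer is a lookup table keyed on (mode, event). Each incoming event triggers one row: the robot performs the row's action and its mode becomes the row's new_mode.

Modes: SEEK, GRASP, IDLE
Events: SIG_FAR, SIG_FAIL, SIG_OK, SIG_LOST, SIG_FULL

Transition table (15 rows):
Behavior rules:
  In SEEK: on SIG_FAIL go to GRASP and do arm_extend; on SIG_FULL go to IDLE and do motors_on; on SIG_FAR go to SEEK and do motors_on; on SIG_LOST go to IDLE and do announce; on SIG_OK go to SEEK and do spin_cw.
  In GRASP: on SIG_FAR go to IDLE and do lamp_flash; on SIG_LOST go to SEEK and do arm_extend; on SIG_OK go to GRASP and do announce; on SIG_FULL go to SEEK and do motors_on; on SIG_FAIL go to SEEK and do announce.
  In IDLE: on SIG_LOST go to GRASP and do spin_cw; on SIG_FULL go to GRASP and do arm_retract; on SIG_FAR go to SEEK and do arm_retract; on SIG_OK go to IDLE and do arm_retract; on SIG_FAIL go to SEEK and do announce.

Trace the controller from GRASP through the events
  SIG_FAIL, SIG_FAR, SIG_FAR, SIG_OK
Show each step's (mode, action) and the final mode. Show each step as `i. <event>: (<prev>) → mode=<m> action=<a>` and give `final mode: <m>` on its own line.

final mode: SEEK

1. SIG_FAIL: (GRASP) → mode=SEEK action=announce
2. SIG_FAR: (SEEK) → mode=SEEK action=motors_on
3. SIG_FAR: (SEEK) → mode=SEEK action=motors_on
4. SIG_OK: (SEEK) → mode=SEEK action=spin_cw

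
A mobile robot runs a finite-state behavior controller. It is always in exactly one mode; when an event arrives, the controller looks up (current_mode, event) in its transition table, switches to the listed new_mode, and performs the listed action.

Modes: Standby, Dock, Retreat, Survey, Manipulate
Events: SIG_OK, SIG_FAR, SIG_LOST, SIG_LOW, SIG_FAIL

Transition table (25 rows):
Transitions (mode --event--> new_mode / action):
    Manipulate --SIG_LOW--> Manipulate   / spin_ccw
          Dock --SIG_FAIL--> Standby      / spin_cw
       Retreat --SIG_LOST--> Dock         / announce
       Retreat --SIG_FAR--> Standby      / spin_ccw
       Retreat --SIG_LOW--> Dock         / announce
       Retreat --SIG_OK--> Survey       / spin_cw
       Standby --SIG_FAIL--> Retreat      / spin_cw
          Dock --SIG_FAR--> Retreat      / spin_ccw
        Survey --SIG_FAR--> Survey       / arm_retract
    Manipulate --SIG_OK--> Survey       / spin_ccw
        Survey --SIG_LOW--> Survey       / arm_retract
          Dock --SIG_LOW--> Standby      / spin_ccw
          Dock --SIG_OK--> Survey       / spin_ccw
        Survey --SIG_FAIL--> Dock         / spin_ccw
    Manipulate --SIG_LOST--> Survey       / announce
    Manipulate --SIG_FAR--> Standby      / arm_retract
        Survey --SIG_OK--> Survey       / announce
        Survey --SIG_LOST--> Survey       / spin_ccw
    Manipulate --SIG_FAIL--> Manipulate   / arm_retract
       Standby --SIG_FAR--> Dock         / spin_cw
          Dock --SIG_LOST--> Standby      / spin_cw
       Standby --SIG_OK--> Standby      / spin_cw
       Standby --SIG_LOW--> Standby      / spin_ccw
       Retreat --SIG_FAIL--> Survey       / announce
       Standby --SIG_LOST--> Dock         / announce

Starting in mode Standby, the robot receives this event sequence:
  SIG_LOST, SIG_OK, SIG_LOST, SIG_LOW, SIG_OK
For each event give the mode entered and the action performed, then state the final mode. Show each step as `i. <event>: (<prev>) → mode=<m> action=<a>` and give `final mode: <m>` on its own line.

final mode: Survey

1. SIG_LOST: (Standby) → mode=Dock action=announce
2. SIG_OK: (Dock) → mode=Survey action=spin_ccw
3. SIG_LOST: (Survey) → mode=Survey action=spin_ccw
4. SIG_LOW: (Survey) → mode=Survey action=arm_retract
5. SIG_OK: (Survey) → mode=Survey action=announce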